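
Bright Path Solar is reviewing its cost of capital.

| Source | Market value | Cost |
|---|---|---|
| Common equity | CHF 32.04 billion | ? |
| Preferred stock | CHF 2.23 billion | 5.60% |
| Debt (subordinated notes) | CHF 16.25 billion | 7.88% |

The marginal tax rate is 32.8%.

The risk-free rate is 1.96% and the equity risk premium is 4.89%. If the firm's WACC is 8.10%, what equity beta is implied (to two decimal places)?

Total capital V = 32.04 + 2.23 + 16.25 = 50.52.
Equity weight = 32.04/50.52 = 0.6342.
Preferred weight = 2.23/50.52 = 0.0441.
Subordinated notes weight = 16.25/50.52 = 0.3217.
Debt contribution = 0.3217 × 7.88% × (1 − 32.8%) = 1.7033%.
Preferred contribution = 0.0441 × 5.6% = 0.2472%.
Required equity contribution = 8.1% − 1.9505% = 6.1495%  ⇒  Re = 9.6965%.
CAPM: 9.6965% = 1.96% + β × 4.89%  ⇒  β = 1.5821.

1.58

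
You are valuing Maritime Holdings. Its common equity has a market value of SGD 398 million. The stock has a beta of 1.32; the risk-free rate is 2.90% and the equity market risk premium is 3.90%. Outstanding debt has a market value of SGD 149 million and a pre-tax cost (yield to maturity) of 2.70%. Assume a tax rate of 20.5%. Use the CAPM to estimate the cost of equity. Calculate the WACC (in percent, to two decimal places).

Cost of equity via CAPM: Re = 2.9% + 1.32 × 3.9% = 8.0480%.
Total capital V = 398 + 149 = 547.
Equity: weight = 398/547 = 0.7276; cost = 8.048%.
Debt: weight = 149/547 = 0.2724; after-tax cost = 2.7% × (1 − 20.5%) = 2.1465%.
WACC = 0.7276 × 8.0480% + 0.2724 × 2.1465% = 6.4405%.

6.44%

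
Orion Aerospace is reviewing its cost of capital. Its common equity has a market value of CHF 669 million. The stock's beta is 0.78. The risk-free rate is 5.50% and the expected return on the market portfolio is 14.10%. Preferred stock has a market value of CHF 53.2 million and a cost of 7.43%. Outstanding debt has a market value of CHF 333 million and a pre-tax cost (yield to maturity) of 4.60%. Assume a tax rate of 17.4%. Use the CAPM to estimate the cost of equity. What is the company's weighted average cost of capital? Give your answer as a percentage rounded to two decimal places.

9.31%

Market risk premium = 14.1% − 5.5% = 8.6%.
Cost of equity via CAPM: Re = 5.5% + 0.78 × 8.6% = 12.2080%.
Total capital V = 669 + 53.2 + 333 = 1055.2.
Equity: weight = 669/1055.2 = 0.6340; cost = 12.208%.
Preferred: weight = 53.2/1055.2 = 0.0504; cost = 7.43%.
Debt: weight = 333/1055.2 = 0.3156; after-tax cost = 4.6% × (1 − 17.4%) = 3.7996%.
WACC = 0.6340 × 12.2080% + 0.0504 × 7.4300% + 0.3156 × 3.7996% = 9.3136%.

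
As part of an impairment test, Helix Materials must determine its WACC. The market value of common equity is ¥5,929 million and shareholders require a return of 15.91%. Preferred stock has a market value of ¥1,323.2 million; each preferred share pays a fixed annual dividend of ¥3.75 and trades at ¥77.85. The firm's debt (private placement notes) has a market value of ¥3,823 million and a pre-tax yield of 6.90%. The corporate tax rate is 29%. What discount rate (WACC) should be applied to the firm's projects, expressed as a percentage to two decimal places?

10.78%

Cost of preferred: Rp = 3.75 / 77.85 = 4.8170%.
Total capital V = 5929 + 1323.2 + 3823 = 11075.2.
Equity: weight = 5929/11075.2 = 0.5353; cost = 15.91%.
Preferred: weight = 1323.2/11075.2 = 0.1195; cost = 4.817%.
Private placement notes: weight = 3823/11075.2 = 0.3452; after-tax cost = 6.9% × (1 − 29%) = 4.8990%.
WACC = 0.5353 × 15.9100% + 0.1195 × 4.8170% + 0.3452 × 4.8990% = 10.7838%.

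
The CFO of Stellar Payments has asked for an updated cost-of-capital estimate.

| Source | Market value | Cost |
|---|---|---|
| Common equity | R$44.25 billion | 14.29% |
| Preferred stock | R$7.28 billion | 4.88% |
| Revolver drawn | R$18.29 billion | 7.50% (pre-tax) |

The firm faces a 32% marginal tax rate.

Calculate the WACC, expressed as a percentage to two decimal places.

Total capital V = 44.25 + 7.28 + 18.29 = 69.82.
Equity: weight = 44.25/69.82 = 0.6338; cost = 14.29%.
Preferred: weight = 7.28/69.82 = 0.1043; cost = 4.88%.
Revolver drawn: weight = 18.29/69.82 = 0.2620; after-tax cost = 7.5% × (1 − 32%) = 5.1000%.
WACC = 0.6338 × 14.2900% + 0.1043 × 4.8800% + 0.2620 × 5.1000% = 10.9014%.

10.90%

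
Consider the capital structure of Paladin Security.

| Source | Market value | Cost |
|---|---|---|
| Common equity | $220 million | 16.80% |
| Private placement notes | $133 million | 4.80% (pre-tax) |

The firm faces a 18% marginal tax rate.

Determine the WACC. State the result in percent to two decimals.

Total capital V = 220 + 133 = 353.
Equity: weight = 220/353 = 0.6232; cost = 16.8%.
Private placement notes: weight = 133/353 = 0.3768; after-tax cost = 4.8% × (1 − 18%) = 3.9360%.
WACC = 0.6232 × 16.8000% + 0.3768 × 3.9360% = 11.9532%.

11.95%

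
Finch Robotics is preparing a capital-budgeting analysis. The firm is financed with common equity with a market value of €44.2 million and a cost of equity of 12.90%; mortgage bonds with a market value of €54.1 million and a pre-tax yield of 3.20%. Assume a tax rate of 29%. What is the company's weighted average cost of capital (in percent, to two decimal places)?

Total capital V = 44.2 + 54.1 = 98.3.
Equity: weight = 44.2/98.3 = 0.4496; cost = 12.9%.
Mortgage bonds: weight = 54.1/98.3 = 0.5504; after-tax cost = 3.2% × (1 − 29%) = 2.2720%.
WACC = 0.4496 × 12.9000% + 0.5504 × 2.2720% = 7.0508%.

7.05%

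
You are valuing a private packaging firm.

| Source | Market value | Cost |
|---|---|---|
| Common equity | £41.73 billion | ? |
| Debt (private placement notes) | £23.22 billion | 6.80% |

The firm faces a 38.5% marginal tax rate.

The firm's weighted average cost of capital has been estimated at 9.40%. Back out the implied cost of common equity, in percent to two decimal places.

12.30%

Total capital V = 41.73 + 23.22 = 64.95.
Equity weight = 41.73/64.95 = 0.6425.
Private placement notes weight = 23.22/64.95 = 0.3575.
Debt contribution = 0.3575 × 6.8% × (1 − 38.5%) = 1.4951%.
Required equity contribution = 9.4% − 1.4951% = 7.9049%.
Re = 7.9049% / 0.6425 = 12.3035%.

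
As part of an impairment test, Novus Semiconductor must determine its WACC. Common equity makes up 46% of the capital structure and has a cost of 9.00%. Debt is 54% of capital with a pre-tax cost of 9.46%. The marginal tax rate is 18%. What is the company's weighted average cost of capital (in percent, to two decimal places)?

8.33%

After-tax cost of debt = 9.46% × (1 − 18%) = 7.7572%.
WACC = 0.460 × 9.0000% + 0.540 × 7.7572% = 8.3289%.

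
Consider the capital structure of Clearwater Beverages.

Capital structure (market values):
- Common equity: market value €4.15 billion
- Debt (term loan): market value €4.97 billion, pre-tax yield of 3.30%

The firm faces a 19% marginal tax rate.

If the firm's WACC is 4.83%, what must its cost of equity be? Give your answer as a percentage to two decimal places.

7.41%

Total capital V = 4.15 + 4.97 = 9.12.
Equity weight = 4.15/9.12 = 0.4550.
Term loan weight = 4.97/9.12 = 0.5450.
Debt contribution = 0.5450 × 3.3% × (1 − 19%) = 1.4567%.
Required equity contribution = 4.83% − 1.4567% = 3.3733%.
Re = 3.3733% / 0.4550 = 7.4132%.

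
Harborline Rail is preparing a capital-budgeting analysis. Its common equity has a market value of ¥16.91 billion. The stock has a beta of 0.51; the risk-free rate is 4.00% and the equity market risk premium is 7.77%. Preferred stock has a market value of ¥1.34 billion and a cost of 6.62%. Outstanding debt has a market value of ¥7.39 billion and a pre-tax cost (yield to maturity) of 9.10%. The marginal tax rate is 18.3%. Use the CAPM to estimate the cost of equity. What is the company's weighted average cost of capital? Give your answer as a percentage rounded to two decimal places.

Cost of equity via CAPM: Re = 4.0% + 0.51 × 7.77% = 7.9627%.
Total capital V = 16.91 + 1.34 + 7.39 = 25.64.
Equity: weight = 16.91/25.64 = 0.6595; cost = 7.9627%.
Preferred: weight = 1.34/25.64 = 0.0523; cost = 6.62%.
Debt: weight = 7.39/25.64 = 0.2882; after-tax cost = 9.1% × (1 − 18.3%) = 7.4347%.
WACC = 0.6595 × 7.9627% + 0.0523 × 6.6200% + 0.2882 × 7.4347% = 7.7403%.

7.74%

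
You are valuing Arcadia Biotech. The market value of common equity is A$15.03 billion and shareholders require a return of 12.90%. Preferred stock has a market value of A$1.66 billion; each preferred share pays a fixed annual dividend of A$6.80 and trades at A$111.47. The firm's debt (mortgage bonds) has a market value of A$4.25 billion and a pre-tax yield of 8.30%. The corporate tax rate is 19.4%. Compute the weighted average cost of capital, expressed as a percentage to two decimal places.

Cost of preferred: Rp = 6.8 / 111.47 = 6.1003%.
Total capital V = 15.03 + 1.66 + 4.25 = 20.94.
Equity: weight = 15.03/20.94 = 0.7178; cost = 12.9%.
Preferred: weight = 1.66/20.94 = 0.0793; cost = 6.1003%.
Mortgage bonds: weight = 4.25/20.94 = 0.2030; after-tax cost = 8.3% × (1 − 19.4%) = 6.6898%.
WACC = 0.7178 × 12.9000% + 0.0793 × 6.1003% + 0.2030 × 6.6898% = 11.1005%.

11.10%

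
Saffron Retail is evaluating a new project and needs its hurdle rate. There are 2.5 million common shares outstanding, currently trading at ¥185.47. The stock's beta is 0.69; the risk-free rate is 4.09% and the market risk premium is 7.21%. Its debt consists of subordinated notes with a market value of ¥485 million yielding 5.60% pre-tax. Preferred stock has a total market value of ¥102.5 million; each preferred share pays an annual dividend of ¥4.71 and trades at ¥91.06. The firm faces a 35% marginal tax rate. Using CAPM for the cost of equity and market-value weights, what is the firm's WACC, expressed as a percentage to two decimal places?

Cost of equity via CAPM: Re = 4.09% + 0.69 × 7.21% = 9.0649%.
Cost of preferred: Rp = 4.71 / 91.06 = 5.1724%.
Market value of equity E = 185.47 × 2.5m = 463.675m.
Total capital V = 463.675 + 102.5 + 485 = 1051.175.
Equity: weight = 463.675/1051.175 = 0.4411; cost = 9.0649%.
Preferred: weight = 102.5/1051.175 = 0.0975; cost = 5.1724%.
Subordinated notes: weight = 485/1051.175 = 0.4614; after-tax cost = 5.6% × (1 − 35%) = 3.6400%.
WACC = 0.4411 × 9.0649% + 0.0975 × 5.1724% + 0.4614 × 3.6400% = 6.1824%.

6.18%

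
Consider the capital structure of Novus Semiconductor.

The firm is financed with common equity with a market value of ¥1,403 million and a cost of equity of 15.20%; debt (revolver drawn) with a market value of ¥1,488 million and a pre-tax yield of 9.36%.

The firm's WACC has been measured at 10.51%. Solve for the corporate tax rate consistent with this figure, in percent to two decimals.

Total capital V = 1403 + 1488 = 2891.
Equity weight = 1403/2891 = 0.4853.
Revolver drawn weight = 1488/2891 = 0.5147.
Equity contribution = 0.4853 × 15.2% = 7.3765%.
Debt contribution must be 10.51% − 7.3765% = 3.1335%.
0.5147 × 9.36% × (1 − T) = 3.1335%  ⇒  (1 − T) = 0.6504.
T = 34.9582%.

34.96%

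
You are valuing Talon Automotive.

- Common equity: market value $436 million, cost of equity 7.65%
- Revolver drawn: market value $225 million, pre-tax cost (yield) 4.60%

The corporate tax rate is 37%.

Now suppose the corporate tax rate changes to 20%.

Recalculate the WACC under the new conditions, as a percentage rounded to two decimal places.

After the change:
Total capital V = 436 + 225 = 661.
Equity: weight = 436/661 = 0.6596; cost = 7.65%.
Revolver drawn: weight = 225/661 = 0.3404; after-tax cost = 4.6% × (1 − 20%) = 3.6800%.
WACC = 0.6596 × 7.6500% + 0.3404 × 3.6800% = 6.2986%.

6.30%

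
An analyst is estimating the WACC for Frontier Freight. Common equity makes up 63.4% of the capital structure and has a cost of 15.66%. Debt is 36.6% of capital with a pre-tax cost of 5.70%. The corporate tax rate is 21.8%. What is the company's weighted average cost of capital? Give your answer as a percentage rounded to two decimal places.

11.56%

After-tax cost of debt = 5.7% × (1 − 21.8%) = 4.4574%.
WACC = 0.634 × 15.6600% + 0.366 × 4.4574% = 11.5598%.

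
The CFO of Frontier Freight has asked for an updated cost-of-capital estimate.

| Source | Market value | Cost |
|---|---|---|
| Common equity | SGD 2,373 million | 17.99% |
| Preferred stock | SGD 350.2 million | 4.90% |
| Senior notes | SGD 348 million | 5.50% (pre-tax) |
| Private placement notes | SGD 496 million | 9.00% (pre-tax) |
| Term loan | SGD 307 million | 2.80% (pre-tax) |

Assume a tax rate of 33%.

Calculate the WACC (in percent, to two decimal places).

Total capital V = 2373 + 350.2 + 348 + 496 + 307 = 3874.2.
Equity: weight = 2373/3874.2 = 0.6125; cost = 17.99%.
Preferred: weight = 350.2/3874.2 = 0.0904; cost = 4.9%.
Senior notes: weight = 348/3874.2 = 0.0898; after-tax cost = 5.5% × (1 − 33%) = 3.6850%.
Private placement notes: weight = 496/3874.2 = 0.1280; after-tax cost = 9% × (1 − 33%) = 6.0300%.
Term loan: weight = 307/3874.2 = 0.0792; after-tax cost = 2.8% × (1 − 33%) = 1.8760%.
WACC = 0.6125 × 17.9900% + 0.0904 × 4.9000% + 0.0898 × 3.6850% + 0.1280 × 6.0300% + 0.0792 × 1.8760% = 12.7137%.

12.71%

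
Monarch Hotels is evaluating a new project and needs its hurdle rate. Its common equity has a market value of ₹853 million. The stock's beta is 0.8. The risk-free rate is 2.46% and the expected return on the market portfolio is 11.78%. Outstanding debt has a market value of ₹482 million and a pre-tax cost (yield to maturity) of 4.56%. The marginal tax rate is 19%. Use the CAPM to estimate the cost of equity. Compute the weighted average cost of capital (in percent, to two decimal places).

7.67%

Market risk premium = 11.78% − 2.46% = 9.32%.
Cost of equity via CAPM: Re = 2.46% + 0.8 × 9.32% = 9.9160%.
Total capital V = 853 + 482 = 1335.
Equity: weight = 853/1335 = 0.6390; cost = 9.916%.
Debt: weight = 482/1335 = 0.3610; after-tax cost = 4.56% × (1 − 19%) = 3.6936%.
WACC = 0.6390 × 9.9160% + 0.3610 × 3.6936% = 7.6694%.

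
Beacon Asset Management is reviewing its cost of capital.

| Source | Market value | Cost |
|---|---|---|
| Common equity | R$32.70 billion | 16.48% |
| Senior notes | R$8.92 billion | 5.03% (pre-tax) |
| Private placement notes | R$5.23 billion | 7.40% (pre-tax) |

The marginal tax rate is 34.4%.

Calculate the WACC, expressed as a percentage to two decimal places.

12.67%

Total capital V = 32.7 + 8.92 + 5.23 = 46.85.
Equity: weight = 32.7/46.85 = 0.6980; cost = 16.48%.
Senior notes: weight = 8.92/46.85 = 0.1904; after-tax cost = 5.03% × (1 − 34.4%) = 3.2997%.
Private placement notes: weight = 5.23/46.85 = 0.1116; after-tax cost = 7.4% × (1 − 34.4%) = 4.8544%.
WACC = 0.6980 × 16.4800% + 0.1904 × 3.2997% + 0.1116 × 4.8544% = 12.6727%.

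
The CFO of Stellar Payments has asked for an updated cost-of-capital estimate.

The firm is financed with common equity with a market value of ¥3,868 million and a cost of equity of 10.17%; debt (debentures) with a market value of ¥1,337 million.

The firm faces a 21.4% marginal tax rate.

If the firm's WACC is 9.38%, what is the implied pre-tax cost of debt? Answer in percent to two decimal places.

9.03%

Total capital V = 3868 + 1337 = 5205.
Equity weight = 3868/5205 = 0.7431.
Debentures weight = 1337/5205 = 0.2569.
Equity contribution = 0.7431 × 10.17% = 7.5576%.
Remaining for debt = 9.38% − 7.5576% = 1.8224%.
Rd × (1 − 21.4%) × 0.2569 = 1.8224%  ⇒  Rd = 9.0261%.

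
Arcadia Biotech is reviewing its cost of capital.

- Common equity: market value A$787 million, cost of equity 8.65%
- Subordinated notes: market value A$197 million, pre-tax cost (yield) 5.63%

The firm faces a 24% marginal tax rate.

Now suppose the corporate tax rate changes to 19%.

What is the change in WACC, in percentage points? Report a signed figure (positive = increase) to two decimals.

Current WACC:
Total capital V = 787 + 197 = 984.
Equity: weight = 787/984 = 0.7998; cost = 8.65%.
Subordinated notes: weight = 197/984 = 0.2002; after-tax cost = 5.63% × (1 − 24%) = 4.2788%.
WACC = 0.7998 × 8.6500% + 0.2002 × 4.2788% = 7.7749%.
After the change:
Total capital V = 787 + 197 = 984.
Equity: weight = 787/984 = 0.7998; cost = 8.65%.
Subordinated notes: weight = 197/984 = 0.2002; after-tax cost = 5.63% × (1 − 19%) = 4.5603%.
WACC = 0.7998 × 8.6500% + 0.2002 × 4.5603% = 7.8312%.
Change in WACC = 7.8312% − 7.7749% = 0.0564 pp.

+0.06 pp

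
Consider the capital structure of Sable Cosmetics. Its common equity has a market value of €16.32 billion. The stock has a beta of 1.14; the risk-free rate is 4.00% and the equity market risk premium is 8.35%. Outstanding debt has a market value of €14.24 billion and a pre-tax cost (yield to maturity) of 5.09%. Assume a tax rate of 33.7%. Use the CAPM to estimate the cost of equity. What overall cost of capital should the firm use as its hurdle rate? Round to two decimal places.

Cost of equity via CAPM: Re = 4.0% + 1.14 × 8.35% = 13.5190%.
Total capital V = 16.32 + 14.24 = 30.56.
Equity: weight = 16.32/30.56 = 0.5340; cost = 13.519%.
Debt: weight = 14.24/30.56 = 0.4660; after-tax cost = 5.09% × (1 − 33.7%) = 3.3747%.
WACC = 0.5340 × 13.5190% + 0.4660 × 3.3747% = 8.7921%.

8.79%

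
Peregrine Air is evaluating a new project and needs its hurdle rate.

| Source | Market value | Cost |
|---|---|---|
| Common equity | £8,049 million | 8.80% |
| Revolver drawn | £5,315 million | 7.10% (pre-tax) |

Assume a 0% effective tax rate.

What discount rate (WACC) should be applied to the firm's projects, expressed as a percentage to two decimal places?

8.12%

Total capital V = 8049 + 5315 = 13364.
Equity: weight = 8049/13364 = 0.6023; cost = 8.8%.
Revolver drawn: weight = 5315/13364 = 0.3977; after-tax cost = 7.1% × (1 − 0%) = 7.1000%.
WACC = 0.6023 × 8.8000% + 0.3977 × 7.1000% = 8.1239%.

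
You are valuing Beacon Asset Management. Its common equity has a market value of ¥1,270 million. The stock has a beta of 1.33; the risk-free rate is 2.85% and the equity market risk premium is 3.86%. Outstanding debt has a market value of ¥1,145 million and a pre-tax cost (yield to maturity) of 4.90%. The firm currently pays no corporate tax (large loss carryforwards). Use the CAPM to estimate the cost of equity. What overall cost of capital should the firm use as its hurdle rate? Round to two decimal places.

Cost of equity via CAPM: Re = 2.85% + 1.33 × 3.86% = 7.9838%.
Total capital V = 1270 + 1145 = 2415.
Equity: weight = 1270/2415 = 0.5259; cost = 7.9838%.
Debt: weight = 1145/2415 = 0.4741; after-tax cost = 4.9% × (1 − 0%) = 4.9000%.
WACC = 0.5259 × 7.9838% + 0.4741 × 4.9000% = 6.5217%.

6.52%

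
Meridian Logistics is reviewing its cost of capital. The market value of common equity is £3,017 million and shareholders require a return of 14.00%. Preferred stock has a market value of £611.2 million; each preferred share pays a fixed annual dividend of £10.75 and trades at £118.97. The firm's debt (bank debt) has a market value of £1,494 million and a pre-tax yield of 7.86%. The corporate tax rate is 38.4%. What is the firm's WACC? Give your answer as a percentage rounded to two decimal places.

Cost of preferred: Rp = 10.75 / 118.97 = 9.0359%.
Total capital V = 3017 + 611.2 + 1494 = 5122.2.
Equity: weight = 3017/5122.2 = 0.5890; cost = 14%.
Preferred: weight = 611.2/5122.2 = 0.1193; cost = 9.0359%.
Bank debt: weight = 1494/5122.2 = 0.2917; after-tax cost = 7.86% × (1 − 38.4%) = 4.8418%.
WACC = 0.5890 × 14.0000% + 0.1193 × 9.0359% + 0.2917 × 4.8418% = 10.7365%.

10.74%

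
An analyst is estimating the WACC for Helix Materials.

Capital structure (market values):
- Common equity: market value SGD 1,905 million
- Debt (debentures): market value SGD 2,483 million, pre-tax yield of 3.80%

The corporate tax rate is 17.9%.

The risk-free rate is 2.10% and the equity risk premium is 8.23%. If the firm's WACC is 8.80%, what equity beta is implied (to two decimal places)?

1.71

Total capital V = 1905 + 2483 = 4388.
Equity weight = 1905/4388 = 0.4341.
Debentures weight = 2483/4388 = 0.5659.
Debt contribution = 0.5659 × 3.8% × (1 − 17.9%) = 1.7654%.
Required equity contribution = 8.8% − 1.7654% = 7.0346%  ⇒  Re = 16.2036%.
CAPM: 16.2036% = 2.1% + β × 8.23%  ⇒  β = 1.7137.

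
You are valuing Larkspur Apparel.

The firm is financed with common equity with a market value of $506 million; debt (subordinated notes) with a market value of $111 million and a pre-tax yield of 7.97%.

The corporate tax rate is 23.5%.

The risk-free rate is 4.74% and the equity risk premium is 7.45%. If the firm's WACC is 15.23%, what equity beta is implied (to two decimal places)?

Total capital V = 506 + 111 = 617.
Equity weight = 506/617 = 0.8201.
Subordinated notes weight = 111/617 = 0.1799.
Debt contribution = 0.1799 × 7.97% × (1 − 23.5%) = 1.0969%.
Required equity contribution = 15.23% − 1.0969% = 14.1331%  ⇒  Re = 17.2335%.
CAPM: 17.2335% = 4.74% + β × 7.45%  ⇒  β = 1.6770.

1.68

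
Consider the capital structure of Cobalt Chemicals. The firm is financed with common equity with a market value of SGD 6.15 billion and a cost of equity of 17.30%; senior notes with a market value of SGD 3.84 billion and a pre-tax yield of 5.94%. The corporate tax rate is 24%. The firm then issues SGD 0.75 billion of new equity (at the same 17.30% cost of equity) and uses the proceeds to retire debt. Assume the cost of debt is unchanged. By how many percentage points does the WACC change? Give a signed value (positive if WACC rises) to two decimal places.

Current WACC:
Total capital V = 6.15 + 3.84 = 9.99.
Equity: weight = 6.15/9.99 = 0.6156; cost = 17.3%.
Senior notes: weight = 3.84/9.99 = 0.3844; after-tax cost = 5.94% × (1 − 24%) = 4.5144%.
WACC = 0.6156 × 17.3000% + 0.3844 × 4.5144% = 12.3854%.
After the change:
Total capital V = 6.9 + 3.09 = 9.99.
Equity: weight = 6.9/9.99 = 0.6907; cost = 17.3%.
Senior notes: weight = 3.09/9.99 = 0.3093; after-tax cost = 5.94% × (1 − 24%) = 4.5144%.
WACC = 0.6907 × 17.3000% + 0.3093 × 4.5144% = 13.3453%.
Change in WACC = 13.3453% − 12.3854% = 0.9599 pp.

+0.96 pp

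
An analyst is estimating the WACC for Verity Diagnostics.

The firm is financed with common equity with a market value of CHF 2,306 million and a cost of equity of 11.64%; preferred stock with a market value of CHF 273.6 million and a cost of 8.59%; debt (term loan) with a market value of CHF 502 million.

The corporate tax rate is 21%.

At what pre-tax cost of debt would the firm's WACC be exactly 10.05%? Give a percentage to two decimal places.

4.48%

Total capital V = 2306 + 273.6 + 502 = 3081.6.
Equity weight = 2306/3081.6 = 0.7483.
Preferred weight = 273.6/3081.6 = 0.0888.
Term loan weight = 502/3081.6 = 0.1629.
Equity contribution = 0.7483 × 11.64% = 8.7104%.
Preferred contribution = 0.0888 × 8.59% = 0.7627%.
Remaining for debt = 10.05% − 9.4730% = 0.5770%.
Rd × (1 − 21%) × 0.1629 = 0.5770%  ⇒  Rd = 4.4834%.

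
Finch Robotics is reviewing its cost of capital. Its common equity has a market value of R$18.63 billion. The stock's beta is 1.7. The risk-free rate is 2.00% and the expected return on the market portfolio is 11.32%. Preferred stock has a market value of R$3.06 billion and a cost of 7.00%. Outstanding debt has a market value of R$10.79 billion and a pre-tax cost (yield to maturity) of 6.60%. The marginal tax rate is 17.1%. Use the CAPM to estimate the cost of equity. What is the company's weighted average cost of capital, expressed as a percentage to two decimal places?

12.71%

Market risk premium = 11.32% − 2.0% = 9.32%.
Cost of equity via CAPM: Re = 2.0% + 1.7 × 9.32% = 17.8440%.
Total capital V = 18.63 + 3.06 + 10.79 = 32.48.
Equity: weight = 18.63/32.48 = 0.5736; cost = 17.844%.
Preferred: weight = 3.06/32.48 = 0.0942; cost = 7%.
Debt: weight = 10.79/32.48 = 0.3322; after-tax cost = 6.6% × (1 − 17.1%) = 5.4714%.
WACC = 0.5736 × 17.8440% + 0.0942 × 7.0000% + 0.3322 × 5.4714% = 12.7121%.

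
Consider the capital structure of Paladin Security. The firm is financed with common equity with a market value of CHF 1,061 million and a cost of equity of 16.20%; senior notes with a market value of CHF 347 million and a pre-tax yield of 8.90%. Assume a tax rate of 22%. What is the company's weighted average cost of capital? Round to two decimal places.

Total capital V = 1061 + 347 = 1408.
Equity: weight = 1061/1408 = 0.7536; cost = 16.2%.
Senior notes: weight = 347/1408 = 0.2464; after-tax cost = 8.9% × (1 − 22%) = 6.9420%.
WACC = 0.7536 × 16.2000% + 0.2464 × 6.9420% = 13.9184%.

13.92%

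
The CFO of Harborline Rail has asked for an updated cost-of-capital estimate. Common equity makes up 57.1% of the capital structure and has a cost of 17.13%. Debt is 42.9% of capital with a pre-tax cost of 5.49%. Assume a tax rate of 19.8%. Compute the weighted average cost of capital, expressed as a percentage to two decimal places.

After-tax cost of debt = 5.49% × (1 − 19.8%) = 4.4030%.
WACC = 0.571 × 17.1300% + 0.429 × 4.4030% = 11.6701%.

11.67%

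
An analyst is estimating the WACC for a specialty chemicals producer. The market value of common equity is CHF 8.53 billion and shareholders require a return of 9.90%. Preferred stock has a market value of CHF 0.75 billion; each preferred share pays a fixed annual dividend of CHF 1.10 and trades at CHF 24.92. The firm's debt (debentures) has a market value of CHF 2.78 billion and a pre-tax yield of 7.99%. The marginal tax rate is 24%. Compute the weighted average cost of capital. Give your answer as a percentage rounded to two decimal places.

Cost of preferred: Rp = 1.1 / 24.92 = 4.4141%.
Total capital V = 8.53 + 0.75 + 2.78 = 12.06.
Equity: weight = 8.53/12.06 = 0.7073; cost = 9.9%.
Preferred: weight = 0.75/12.06 = 0.0622; cost = 4.4141%.
Debentures: weight = 2.78/12.06 = 0.2305; after-tax cost = 7.99% × (1 − 24%) = 6.0724%.
WACC = 0.7073 × 9.9000% + 0.0622 × 4.4141% + 0.2305 × 6.0724% = 8.6765%.

8.68%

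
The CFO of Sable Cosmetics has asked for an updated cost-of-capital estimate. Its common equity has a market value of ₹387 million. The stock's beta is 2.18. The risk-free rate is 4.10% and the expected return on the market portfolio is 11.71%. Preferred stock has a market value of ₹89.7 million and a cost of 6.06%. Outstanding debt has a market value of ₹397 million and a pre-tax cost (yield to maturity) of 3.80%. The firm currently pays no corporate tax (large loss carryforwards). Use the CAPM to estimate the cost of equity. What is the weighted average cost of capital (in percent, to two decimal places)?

Market risk premium = 11.71% − 4.1% = 7.61%.
Cost of equity via CAPM: Re = 4.1% + 2.18 × 7.61% = 20.6898%.
Total capital V = 387 + 89.7 + 397 = 873.7.
Equity: weight = 387/873.7 = 0.4429; cost = 20.6898%.
Preferred: weight = 89.7/873.7 = 0.1027; cost = 6.06%.
Debt: weight = 397/873.7 = 0.4544; after-tax cost = 3.8% × (1 − 0%) = 3.8000%.
WACC = 0.4429 × 20.6898% + 0.1027 × 6.0600% + 0.4544 × 3.8000% = 11.5133%.

11.51%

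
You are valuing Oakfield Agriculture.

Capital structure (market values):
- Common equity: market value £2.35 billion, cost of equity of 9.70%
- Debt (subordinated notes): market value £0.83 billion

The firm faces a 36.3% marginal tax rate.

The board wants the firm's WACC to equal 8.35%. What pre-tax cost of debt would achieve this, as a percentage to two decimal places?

Total capital V = 2.35 + 0.83 = 3.18.
Equity weight = 2.35/3.18 = 0.7390.
Subordinated notes weight = 0.83/3.18 = 0.2610.
Equity contribution = 0.7390 × 9.7% = 7.1682%.
Remaining for debt = 8.35% − 7.1682% = 1.1818%.
Rd × (1 − 36.3%) × 0.2610 = 1.1818%  ⇒  Rd = 7.1079%.

7.11%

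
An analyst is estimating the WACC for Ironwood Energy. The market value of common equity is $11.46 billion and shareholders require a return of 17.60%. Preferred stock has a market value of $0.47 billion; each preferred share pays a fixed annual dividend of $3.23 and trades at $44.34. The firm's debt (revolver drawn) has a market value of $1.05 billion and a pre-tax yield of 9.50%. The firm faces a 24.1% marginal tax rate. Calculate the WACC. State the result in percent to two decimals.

Cost of preferred: Rp = 3.23 / 44.34 = 7.2846%.
Total capital V = 11.46 + 0.47 + 1.05 = 12.98.
Equity: weight = 11.46/12.98 = 0.8829; cost = 17.6%.
Preferred: weight = 0.47/12.98 = 0.0362; cost = 7.2846%.
Revolver drawn: weight = 1.05/12.98 = 0.0809; after-tax cost = 9.5% × (1 − 24.1%) = 7.2105%.
WACC = 0.8829 × 17.6000% + 0.0362 × 7.2846% + 0.0809 × 7.2105% = 16.3860%.

16.39%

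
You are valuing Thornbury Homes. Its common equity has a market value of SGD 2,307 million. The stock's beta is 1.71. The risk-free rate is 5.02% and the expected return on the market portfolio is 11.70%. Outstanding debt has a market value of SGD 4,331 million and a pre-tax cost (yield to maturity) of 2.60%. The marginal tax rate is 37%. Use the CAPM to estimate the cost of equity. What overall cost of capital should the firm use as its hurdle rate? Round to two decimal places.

Market risk premium = 11.7% − 5.02% = 6.68%.
Cost of equity via CAPM: Re = 5.02% + 1.71 × 6.68% = 16.4428%.
Total capital V = 2307 + 4331 = 6638.
Equity: weight = 2307/6638 = 0.3475; cost = 16.4428%.
Debt: weight = 4331/6638 = 0.6525; after-tax cost = 2.6% × (1 − 37%) = 1.6380%.
WACC = 0.3475 × 16.4428% + 0.6525 × 1.6380% = 6.7833%.

6.78%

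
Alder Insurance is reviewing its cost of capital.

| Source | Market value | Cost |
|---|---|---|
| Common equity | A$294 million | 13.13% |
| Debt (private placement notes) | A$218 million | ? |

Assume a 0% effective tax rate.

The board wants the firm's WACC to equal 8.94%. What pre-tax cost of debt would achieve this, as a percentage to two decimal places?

3.29%

Total capital V = 294 + 218 = 512.
Equity weight = 294/512 = 0.5742.
Private placement notes weight = 218/512 = 0.4258.
Equity contribution = 0.5742 × 13.13% = 7.5395%.
Remaining for debt = 8.94% − 7.5395% = 1.4005%.
Rd × (1 − 0%) × 0.4258 = 1.4005%  ⇒  Rd = 3.2893%.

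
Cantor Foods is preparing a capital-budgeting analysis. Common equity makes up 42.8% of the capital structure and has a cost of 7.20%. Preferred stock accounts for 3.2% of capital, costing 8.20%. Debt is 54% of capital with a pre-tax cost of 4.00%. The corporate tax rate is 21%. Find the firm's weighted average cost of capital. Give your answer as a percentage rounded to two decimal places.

5.05%

After-tax cost of debt = 4% × (1 − 21%) = 3.1600%.
WACC = 0.428 × 7.2000% + 0.032 × 8.2000% + 0.540 × 3.1600% = 5.0504%.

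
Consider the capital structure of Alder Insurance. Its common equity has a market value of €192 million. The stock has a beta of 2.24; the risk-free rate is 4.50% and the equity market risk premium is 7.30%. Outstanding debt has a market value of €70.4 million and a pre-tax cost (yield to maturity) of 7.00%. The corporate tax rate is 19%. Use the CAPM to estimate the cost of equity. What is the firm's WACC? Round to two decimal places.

16.78%

Cost of equity via CAPM: Re = 4.5% + 2.24 × 7.3% = 20.8520%.
Total capital V = 192 + 70.4 = 262.4.
Equity: weight = 192/262.4 = 0.7317; cost = 20.852%.
Debt: weight = 70.4/262.4 = 0.2683; after-tax cost = 7% × (1 − 19%) = 5.6700%.
WACC = 0.7317 × 20.8520% + 0.2683 × 5.6700% = 16.7788%.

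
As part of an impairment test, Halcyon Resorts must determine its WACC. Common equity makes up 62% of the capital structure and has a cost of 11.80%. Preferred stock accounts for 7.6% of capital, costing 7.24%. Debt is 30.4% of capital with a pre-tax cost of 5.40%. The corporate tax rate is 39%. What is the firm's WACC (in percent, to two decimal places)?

8.87%

After-tax cost of debt = 5.4% × (1 − 39%) = 3.2940%.
WACC = 0.620 × 11.8000% + 0.076 × 7.2400% + 0.304 × 3.2940% = 8.8676%.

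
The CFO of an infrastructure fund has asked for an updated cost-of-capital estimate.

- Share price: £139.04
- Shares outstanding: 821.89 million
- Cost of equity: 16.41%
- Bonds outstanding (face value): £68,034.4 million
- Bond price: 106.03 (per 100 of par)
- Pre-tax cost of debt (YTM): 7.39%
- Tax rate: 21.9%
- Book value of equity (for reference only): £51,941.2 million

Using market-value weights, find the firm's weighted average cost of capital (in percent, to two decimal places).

12.29%

Market value of equity E = 139.04 × 821.89m = 114275.5856m. Market value of debt D = 68034.4m × 106.03/100 = 72136.87432m.
Total capital V = 114275.5856 + 72136.87432 = 186412.45992.
Equity: weight = 114275.5856/186412.45992 = 0.6130; cost = 16.41%.
Bonds outstanding: weight = 72136.87432/186412.45992 = 0.3870; after-tax cost = 7.39% × (1 − 21.9%) = 5.7716%.
WACC = 0.6130 × 16.4100% + 0.3870 × 5.7716% = 12.2932%.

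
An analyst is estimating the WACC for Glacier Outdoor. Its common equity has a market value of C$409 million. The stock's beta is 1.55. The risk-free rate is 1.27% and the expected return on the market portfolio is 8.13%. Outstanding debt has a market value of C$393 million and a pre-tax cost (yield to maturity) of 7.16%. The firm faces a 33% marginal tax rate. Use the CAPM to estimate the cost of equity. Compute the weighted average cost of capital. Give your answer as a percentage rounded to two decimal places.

8.42%

Market risk premium = 8.13% − 1.27% = 6.86%.
Cost of equity via CAPM: Re = 1.27% + 1.55 × 6.86% = 11.9030%.
Total capital V = 409 + 393 = 802.
Equity: weight = 409/802 = 0.5100; cost = 11.903%.
Debt: weight = 393/802 = 0.4900; after-tax cost = 7.16% × (1 − 33%) = 4.7972%.
WACC = 0.5100 × 11.9030% + 0.4900 × 4.7972% = 8.4210%.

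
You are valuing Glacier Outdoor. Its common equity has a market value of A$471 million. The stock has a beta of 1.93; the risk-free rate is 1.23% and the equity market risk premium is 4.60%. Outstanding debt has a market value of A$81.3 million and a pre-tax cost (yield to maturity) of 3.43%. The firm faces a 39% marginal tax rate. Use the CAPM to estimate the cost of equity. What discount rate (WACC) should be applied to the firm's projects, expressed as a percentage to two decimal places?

8.93%

Cost of equity via CAPM: Re = 1.23% + 1.93 × 4.6% = 10.1080%.
Total capital V = 471 + 81.3 = 552.3.
Equity: weight = 471/552.3 = 0.8528; cost = 10.108%.
Debt: weight = 81.3/552.3 = 0.1472; after-tax cost = 3.43% × (1 − 39%) = 2.0923%.
WACC = 0.8528 × 10.1080% + 0.1472 × 2.0923% = 8.9281%.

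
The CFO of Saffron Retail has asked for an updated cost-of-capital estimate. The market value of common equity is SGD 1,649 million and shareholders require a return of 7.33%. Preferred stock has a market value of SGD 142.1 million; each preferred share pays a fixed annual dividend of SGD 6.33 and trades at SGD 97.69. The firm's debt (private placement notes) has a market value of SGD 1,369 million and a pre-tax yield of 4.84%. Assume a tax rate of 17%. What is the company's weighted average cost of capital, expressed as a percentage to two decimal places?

5.86%

Cost of preferred: Rp = 6.33 / 97.69 = 6.4797%.
Total capital V = 1649 + 142.1 + 1369 = 3160.1.
Equity: weight = 1649/3160.1 = 0.5218; cost = 7.33%.
Preferred: weight = 142.1/3160.1 = 0.0450; cost = 6.4797%.
Private placement notes: weight = 1369/3160.1 = 0.4332; after-tax cost = 4.84% × (1 − 17%) = 4.0172%.
WACC = 0.5218 × 7.3300% + 0.0450 × 6.4797% + 0.4332 × 4.0172% = 5.8566%.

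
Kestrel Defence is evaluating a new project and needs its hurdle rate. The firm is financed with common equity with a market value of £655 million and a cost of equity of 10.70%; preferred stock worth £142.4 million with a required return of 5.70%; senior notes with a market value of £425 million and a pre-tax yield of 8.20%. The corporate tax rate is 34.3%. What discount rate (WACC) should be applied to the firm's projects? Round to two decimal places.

Total capital V = 655 + 142.4 + 425 = 1222.4.
Equity: weight = 655/1222.4 = 0.5358; cost = 10.7%.
Preferred: weight = 142.4/1222.4 = 0.1165; cost = 5.7%.
Senior notes: weight = 425/1222.4 = 0.3477; after-tax cost = 8.2% × (1 − 34.3%) = 5.3874%.
WACC = 0.5358 × 10.7000% + 0.1165 × 5.7000% + 0.3477 × 5.3874% = 8.2705%.

8.27%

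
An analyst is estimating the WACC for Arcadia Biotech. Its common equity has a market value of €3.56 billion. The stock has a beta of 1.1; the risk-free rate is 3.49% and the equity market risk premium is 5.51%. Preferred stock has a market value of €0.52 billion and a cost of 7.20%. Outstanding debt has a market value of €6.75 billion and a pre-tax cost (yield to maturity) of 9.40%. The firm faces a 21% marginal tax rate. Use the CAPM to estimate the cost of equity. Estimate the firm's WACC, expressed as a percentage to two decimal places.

Cost of equity via CAPM: Re = 3.49% + 1.1 × 5.51% = 9.5510%.
Total capital V = 3.56 + 0.52 + 6.75 = 10.83.
Equity: weight = 3.56/10.83 = 0.3287; cost = 9.551%.
Preferred: weight = 0.52/10.83 = 0.0480; cost = 7.2%.
Debt: weight = 6.75/10.83 = 0.6233; after-tax cost = 9.4% × (1 − 21%) = 7.4260%.
WACC = 0.3287 × 9.5510% + 0.0480 × 7.2000% + 0.6233 × 7.4260% = 8.1137%.

8.11%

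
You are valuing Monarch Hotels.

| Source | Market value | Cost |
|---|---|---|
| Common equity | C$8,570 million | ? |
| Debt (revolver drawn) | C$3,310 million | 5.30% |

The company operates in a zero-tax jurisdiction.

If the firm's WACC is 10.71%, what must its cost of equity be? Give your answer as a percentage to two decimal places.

Total capital V = 8570 + 3310 = 11880.
Equity weight = 8570/11880 = 0.7214.
Revolver drawn weight = 3310/11880 = 0.2786.
Debt contribution = 0.2786 × 5.3% × (1 − 0%) = 1.4767%.
Required equity contribution = 10.71% − 1.4767% = 9.2333%.
Re = 9.2333% / 0.7214 = 12.7995%.

12.80%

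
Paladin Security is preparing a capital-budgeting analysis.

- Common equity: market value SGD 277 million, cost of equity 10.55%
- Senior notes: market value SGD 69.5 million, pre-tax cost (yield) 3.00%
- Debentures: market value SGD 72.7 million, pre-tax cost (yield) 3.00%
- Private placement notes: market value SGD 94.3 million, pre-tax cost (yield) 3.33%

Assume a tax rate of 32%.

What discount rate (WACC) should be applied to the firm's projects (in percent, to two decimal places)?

Total capital V = 277 + 69.5 + 72.7 + 94.3 = 513.5.
Equity: weight = 277/513.5 = 0.5394; cost = 10.55%.
Senior notes: weight = 69.5/513.5 = 0.1353; after-tax cost = 3% × (1 − 32%) = 2.0400%.
Debentures: weight = 72.7/513.5 = 0.1416; after-tax cost = 3% × (1 − 32%) = 2.0400%.
Private placement notes: weight = 94.3/513.5 = 0.1836; after-tax cost = 3.33% × (1 − 32%) = 2.2644%.
WACC = 0.5394 × 10.5500% + 0.1353 × 2.0400% + 0.1416 × 2.0400% + 0.1836 × 2.2644% = 6.6718%.

6.67%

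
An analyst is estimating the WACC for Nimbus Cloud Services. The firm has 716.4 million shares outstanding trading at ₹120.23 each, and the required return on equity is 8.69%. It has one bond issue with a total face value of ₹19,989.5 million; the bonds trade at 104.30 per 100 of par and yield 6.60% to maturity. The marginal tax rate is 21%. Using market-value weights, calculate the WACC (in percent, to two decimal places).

Market value of equity E = 120.23 × 716.4m = 86132.772m. Market value of debt D = 19989.5m × 104.3/100 = 20849.0485m.
Total capital V = 86132.772 + 20849.0485 = 106981.8205.
Equity: weight = 86132.772/106981.8205 = 0.8051; cost = 8.69%.
Bonds outstanding: weight = 20849.0485/106981.8205 = 0.1949; after-tax cost = 6.6% × (1 − 21%) = 5.2140%.
WACC = 0.8051 × 8.6900% + 0.1949 × 5.2140% = 8.0126%.

8.01%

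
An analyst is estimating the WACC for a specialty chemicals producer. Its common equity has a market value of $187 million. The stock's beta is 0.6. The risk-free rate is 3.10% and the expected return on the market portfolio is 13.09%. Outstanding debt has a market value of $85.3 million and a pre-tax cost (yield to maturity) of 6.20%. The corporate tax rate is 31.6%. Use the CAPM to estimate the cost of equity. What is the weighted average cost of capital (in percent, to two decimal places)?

7.57%

Market risk premium = 13.09% − 3.1% = 9.99%.
Cost of equity via CAPM: Re = 3.1% + 0.6 × 9.99% = 9.0940%.
Total capital V = 187 + 85.3 = 272.3.
Equity: weight = 187/272.3 = 0.6867; cost = 9.094%.
Debt: weight = 85.3/272.3 = 0.3133; after-tax cost = 6.2% × (1 − 31.6%) = 4.2408%.
WACC = 0.6867 × 9.0940% + 0.3133 × 4.2408% = 7.5737%.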